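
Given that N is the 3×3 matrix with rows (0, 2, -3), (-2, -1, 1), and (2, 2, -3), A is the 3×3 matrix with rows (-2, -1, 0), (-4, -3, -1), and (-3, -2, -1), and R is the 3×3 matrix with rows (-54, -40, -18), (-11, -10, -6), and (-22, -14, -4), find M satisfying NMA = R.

M = [[4, -3, -4], [-5, 1, 5], [-2, -2, 0]]

Isolating M: multiply by N⁻¹ from the left and A⁻¹ from the right, so M = N⁻¹RA⁻¹.
det N = -2, so N⁻¹ = [[-1/2, 0, 1/2], [2, -3, -3], [1, -2, -2]].
det A = -1; the adjugate gives A⁻¹ = [[-1, 1, -1], [1, -2, 2], [1, 1, -2]].
N⁻¹R = [[16, 13, 7], [-9, -8, -6], [12, 8, 2]].
M = (N⁻¹R)A⁻¹ = [[4, -3, -4], [-5, 1, 5], [-2, -2, 0]].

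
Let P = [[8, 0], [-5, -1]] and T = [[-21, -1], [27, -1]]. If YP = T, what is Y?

Since P sits to the right of Y, Y = TP⁻¹.
det P = -8; the adjugate gives P⁻¹ = [[1/8, 0], [-5/8, -1]].
Y = TP⁻¹ = [[-21, -1], [27, -1]] · [[1/8, 0], [-5/8, -1]] = [[-2, 1], [4, 1]].

Y = [[-2, 1], [4, 1]]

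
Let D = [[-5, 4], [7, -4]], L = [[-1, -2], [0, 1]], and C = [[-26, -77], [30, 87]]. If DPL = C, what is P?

Isolating P: multiply by D⁻¹ from the left and L⁻¹ from the right, so P = D⁻¹CL⁻¹.
D has determinant -8; D⁻¹ = [[1/2, 1/2], [7/8, 5/8]].
det L = -1; the adjugate gives L⁻¹ = [[-1, -2], [0, 1]].
D⁻¹C = [[2, 5], [-4, -13]].
P = (D⁻¹C)L⁻¹ = [[-2, 1], [4, -5]].

P = [[-2, 1], [4, -5]]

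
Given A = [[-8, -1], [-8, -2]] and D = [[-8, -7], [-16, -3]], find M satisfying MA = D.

M = [[-5, 6], [1, 1]]

Since A sits to the right of M, M = DA⁻¹.
det A = 8; the adjugate gives A⁻¹ = [[-1/4, 1/8], [1, -1]].
M = DA⁻¹ = [[-8, -7], [-16, -3]] · [[-1/4, 1/8], [1, -1]] = [[-5, 6], [1, 1]].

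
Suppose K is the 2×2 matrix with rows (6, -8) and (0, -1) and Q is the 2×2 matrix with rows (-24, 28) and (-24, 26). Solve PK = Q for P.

K is on the right of P, so right-multiply by K⁻¹: P = QK⁻¹.
K has determinant -6; K⁻¹ = [[1/6, -4/3], [0, -1]].
P = QK⁻¹ = [[-24, 28], [-24, 26]] · [[1/6, -4/3], [0, -1]] = [[-4, 4], [-4, 6]].

P = [[-4, 4], [-4, 6]]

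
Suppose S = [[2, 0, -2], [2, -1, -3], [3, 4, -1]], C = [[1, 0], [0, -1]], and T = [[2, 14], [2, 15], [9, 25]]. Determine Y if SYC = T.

Y = [[-2, -3], [3, -3], [-3, 4]]

Y = S⁻¹TC⁻¹ (apply S⁻¹ on the left and C⁻¹ on the right).
S has determinant 4; S⁻¹ = [[13/4, -2, -1/2], [-7/4, 1, 1/2], [11/4, -2, -1/2]].
det C = -1, so C⁻¹ = [[1, 0], [0, -1]].
S⁻¹T = [[-2, 3], [3, 3], [-3, -4]].
Y = (S⁻¹T)C⁻¹ = [[-2, -3], [3, -3], [-3, 4]].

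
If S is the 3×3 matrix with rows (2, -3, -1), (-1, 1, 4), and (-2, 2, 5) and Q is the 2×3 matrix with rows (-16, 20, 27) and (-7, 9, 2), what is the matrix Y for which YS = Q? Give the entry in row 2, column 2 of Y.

-5

Right-multiplying both sides by S⁻¹ gives Y = QS⁻¹.
det S = 3, so S⁻¹ = [[-1, 13/3, -11/3], [-1, 8/3, -7/3], [0, 2/3, -1/3]].
Y = QS⁻¹ = [[-16, 20, 27], [-7, 9, 2]] · [[-1, 13/3, -11/3], [-1, 8/3, -7/3], [0, 2/3, -1/3]] = [[-4, 2, 3], [-2, -5, 4]].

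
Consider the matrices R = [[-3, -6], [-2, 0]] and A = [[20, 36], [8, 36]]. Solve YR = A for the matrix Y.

Y = [[-6, -1], [-6, 5]]

Since R sits to the right of Y, Y = AR⁻¹.
det R = -12; the adjugate gives R⁻¹ = [[0, -1/2], [-1/6, 1/4]].
Y = AR⁻¹ = [[20, 36], [8, 36]] · [[0, -1/2], [-1/6, 1/4]] = [[-6, -1], [-6, 5]].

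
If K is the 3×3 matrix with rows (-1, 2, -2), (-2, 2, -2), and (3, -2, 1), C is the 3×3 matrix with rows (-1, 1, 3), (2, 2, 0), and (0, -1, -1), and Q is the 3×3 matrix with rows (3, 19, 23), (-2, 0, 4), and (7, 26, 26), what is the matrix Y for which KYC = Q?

Y = [[5, 5, -4], [2, 3, -4], [-4, -2, -1]]

Left-multiply by K⁻¹ and right-multiply by C⁻¹: Y = K⁻¹QC⁻¹.
det K = -2, so K⁻¹ = [[1, -1, 0], [2, -5/2, -1], [1, -2, -1]].
det C = -2, so C⁻¹ = [[1, 1, 3], [-1, -1/2, -3], [1, 1/2, 2]].
K⁻¹Q = [[5, 19, 19], [4, 12, 10], [0, -7, -11]].
Y = (K⁻¹Q)C⁻¹ = [[5, 5, -4], [2, 3, -4], [-4, -2, -1]].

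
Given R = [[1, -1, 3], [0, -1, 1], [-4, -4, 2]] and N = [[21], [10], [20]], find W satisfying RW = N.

R is on the left of W, so left-multiply by R⁻¹: W = R⁻¹N.
det R = -6; the adjugate gives R⁻¹ = [[-1/3, 5/3, -1/3], [2/3, -7/3, 1/6], [2/3, -4/3, 1/6]].
W = R⁻¹N = [[-1/3, 5/3, -1/3], [2/3, -7/3, 1/6], [2/3, -4/3, 1/6]] · [[21], [10], [20]] = [[3], [-6], [4]].

W = [[3], [-6], [4]]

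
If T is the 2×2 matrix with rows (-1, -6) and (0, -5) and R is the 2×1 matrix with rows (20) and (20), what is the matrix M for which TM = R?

M = [[4], [-4]]

Left-multiplying both sides by T⁻¹ gives M = T⁻¹R.
det T = 5, so T⁻¹ = [[-1, 6/5], [0, -1/5]].
M = T⁻¹R = [[-1, 6/5], [0, -1/5]] · [[20], [20]] = [[4], [-4]].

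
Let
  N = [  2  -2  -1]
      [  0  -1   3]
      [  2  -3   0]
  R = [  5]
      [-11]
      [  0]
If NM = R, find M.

M = [[3], [2], [-3]]

N is on the left of M, so left-multiply by N⁻¹: M = N⁻¹R.
det N = 4; the adjugate gives N⁻¹ = [[9/4, 3/4, -7/4], [3/2, 1/2, -3/2], [1/2, 1/2, -1/2]].
M = N⁻¹R = [[9/4, 3/4, -7/4], [3/2, 1/2, -3/2], [1/2, 1/2, -1/2]] · [[5], [-11], [0]] = [[3], [2], [-3]].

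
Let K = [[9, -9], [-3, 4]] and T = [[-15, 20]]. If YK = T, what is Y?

Y = [[0, 5]]

Since K sits to the right of Y, Y = TK⁻¹.
det K = 9; the adjugate gives K⁻¹ = [[4/9, 1], [1/3, 1]].
Y = TK⁻¹ = [[-15, 20]] · [[4/9, 1], [1/3, 1]] = [[0, 5]].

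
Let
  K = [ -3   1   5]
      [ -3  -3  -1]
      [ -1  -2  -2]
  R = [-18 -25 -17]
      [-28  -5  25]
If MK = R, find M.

Since K sits to the right of M, M = RK⁻¹.
K has determinant -2; K⁻¹ = [[-2, 4, -7], [5/2, -11/2, 9], [-3/2, 7/2, -6]].
M = RK⁻¹ = [[-18, -25, -17], [-28, -5, 25]] · [[-2, 4, -7], [5/2, -11/2, 9], [-3/2, 7/2, -6]] = [[-1, 6, 3], [6, 3, 1]].

M = [[-1, 6, 3], [6, 3, 1]]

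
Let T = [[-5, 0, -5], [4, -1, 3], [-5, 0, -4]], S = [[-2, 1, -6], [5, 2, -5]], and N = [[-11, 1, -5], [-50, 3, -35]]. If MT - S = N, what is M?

MT = N + S = [[-13, 2, -11], [-45, 5, -40]].
T is on the right of M, so right-multiply by T⁻¹: M = (N + S)T⁻¹.
det T = 5; the adjugate gives T⁻¹ = [[4/5, 0, -1], [1/5, -1, -1], [-1, 0, 1]].
M = (N + S)T⁻¹ = [[1, -2, 0], [5, -5, 0]].

M = [[1, -2, 0], [5, -5, 0]]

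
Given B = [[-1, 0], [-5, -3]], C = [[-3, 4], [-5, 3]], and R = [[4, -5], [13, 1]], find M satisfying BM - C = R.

M = [[-1, 1], [-1, -3]]

BM = R + C = [[1, -1], [8, 4]].
B is on the left of M, so left-multiply by B⁻¹: M = B⁻¹(R + C).
B has determinant 3; B⁻¹ = [[-1, 0], [5/3, -1/3]].
M = B⁻¹(R + C) = [[-1, 1], [-1, -3]].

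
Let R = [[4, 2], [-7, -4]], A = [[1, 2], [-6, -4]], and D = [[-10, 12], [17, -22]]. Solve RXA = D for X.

X = [[3, 1], [1, 0]]

Left-multiply by R⁻¹ and right-multiply by A⁻¹: X = R⁻¹DA⁻¹.
R has determinant -2; R⁻¹ = [[2, 1], [-7/2, -2]].
A has determinant 8; A⁻¹ = [[-1/2, -1/4], [3/4, 1/8]].
R⁻¹D = [[-3, 2], [1, 2]].
X = (R⁻¹D)A⁻¹ = [[3, 1], [1, 0]].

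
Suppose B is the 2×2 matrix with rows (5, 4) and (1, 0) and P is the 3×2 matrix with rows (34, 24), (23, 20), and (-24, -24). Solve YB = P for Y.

Since B sits to the right of Y, Y = PB⁻¹.
det B = -4; the adjugate gives B⁻¹ = [[0, 1], [1/4, -5/4]].
Y = PB⁻¹ = [[34, 24], [23, 20], [-24, -24]] · [[0, 1], [1/4, -5/4]] = [[6, 4], [5, -2], [-6, 6]].

Y = [[6, 4], [5, -2], [-6, 6]]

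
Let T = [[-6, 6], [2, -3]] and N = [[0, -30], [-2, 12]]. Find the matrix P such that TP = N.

Left-multiplying both sides by T⁻¹ gives P = T⁻¹N.
T has determinant 6; T⁻¹ = [[-1/2, -1], [-1/3, -1]].
P = T⁻¹N = [[-1/2, -1], [-1/3, -1]] · [[0, -30], [-2, 12]] = [[2, 3], [2, -2]].

P = [[2, 3], [2, -2]]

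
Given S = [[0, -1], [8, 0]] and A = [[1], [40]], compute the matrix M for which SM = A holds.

Left-multiplying both sides by S⁻¹ gives M = S⁻¹A.
S has determinant 8; S⁻¹ = [[0, 1/8], [-1, 0]].
M = S⁻¹A = [[0, 1/8], [-1, 0]] · [[1], [40]] = [[5], [-1]].

M = [[5], [-1]]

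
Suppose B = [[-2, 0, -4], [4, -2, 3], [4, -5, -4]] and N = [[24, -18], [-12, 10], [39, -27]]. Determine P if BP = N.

B is on the left of P, so left-multiply by B⁻¹: P = B⁻¹N.
det B = 2, so B⁻¹ = [[23/2, 10, -4], [14, 12, -5], [-6, -5, 2]].
P = B⁻¹N = [[23/2, 10, -4], [14, 12, -5], [-6, -5, 2]] · [[24, -18], [-12, 10], [39, -27]] = [[0, 1], [-3, 3], [-6, 4]].

P = [[0, 1], [-3, 3], [-6, 4]]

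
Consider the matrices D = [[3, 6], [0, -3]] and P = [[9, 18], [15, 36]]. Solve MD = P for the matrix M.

M = [[3, 0], [5, -2]]

D is on the right of M, so right-multiply by D⁻¹: M = PD⁻¹.
det D = -9; the adjugate gives D⁻¹ = [[1/3, 2/3], [0, -1/3]].
M = PD⁻¹ = [[9, 18], [15, 36]] · [[1/3, 2/3], [0, -1/3]] = [[3, 0], [5, -2]].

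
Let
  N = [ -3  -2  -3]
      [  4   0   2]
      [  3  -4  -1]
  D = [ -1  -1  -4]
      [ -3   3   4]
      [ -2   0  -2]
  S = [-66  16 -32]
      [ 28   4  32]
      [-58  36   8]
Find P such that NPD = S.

P = [[3, 3, -4], [-4, -2, 2], [-2, -4, -4]]

Isolating P: multiply by N⁻¹ from the left and D⁻¹ from the right, so P = N⁻¹SD⁻¹.
N has determinant 4; N⁻¹ = [[2, 5/2, -1], [5/2, 3, -3/2], [-4, -9/2, 2]].
det D = -4; the adjugate gives D⁻¹ = [[3/2, 1/2, -2], [7/2, 3/2, -4], [-3/2, -1/2, 3/2]].
N⁻¹S = [[-4, 6, 8], [6, -2, 4], [22, -10, 0]].
P = (N⁻¹S)D⁻¹ = [[3, 3, -4], [-4, -2, 2], [-2, -4, -4]].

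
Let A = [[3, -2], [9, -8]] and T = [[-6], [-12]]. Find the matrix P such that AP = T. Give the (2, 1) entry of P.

-3

Since A multiplies P on the left, P = A⁻¹T.
det A = -6; the adjugate gives A⁻¹ = [[4/3, -1/3], [3/2, -1/2]].
P = A⁻¹T = [[4/3, -1/3], [3/2, -1/2]] · [[-6], [-12]] = [[-4], [-3]].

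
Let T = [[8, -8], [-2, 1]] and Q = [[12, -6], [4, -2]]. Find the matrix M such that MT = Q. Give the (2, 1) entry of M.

0

Right-multiplying both sides by T⁻¹ gives M = QT⁻¹.
det T = -8, so T⁻¹ = [[-1/8, -1], [-1/4, -1]].
M = QT⁻¹ = [[12, -6], [4, -2]] · [[-1/8, -1], [-1/4, -1]] = [[0, -6], [0, -2]].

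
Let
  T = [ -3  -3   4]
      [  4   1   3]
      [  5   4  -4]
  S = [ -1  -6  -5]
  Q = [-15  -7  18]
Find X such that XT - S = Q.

X = [[4, -1, 0]]

XT = Q + S = [[-16, -13, 13]].
Right-multiplying both sides by T⁻¹ gives X = (Q + S)T⁻¹.
det T = -1, so T⁻¹ = [[16, -4, 13], [-31, 8, -25], [-11, 3, -9]].
X = (Q + S)T⁻¹ = [[4, -1, 0]].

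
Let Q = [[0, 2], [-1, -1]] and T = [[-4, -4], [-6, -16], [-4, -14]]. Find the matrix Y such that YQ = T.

Y = [[0, 4], [-5, 6], [-5, 4]]

Right-multiplying both sides by Q⁻¹ gives Y = TQ⁻¹.
det Q = 2, so Q⁻¹ = [[-1/2, -1], [1/2, 0]].
Y = TQ⁻¹ = [[-4, -4], [-6, -16], [-4, -14]] · [[-1/2, -1], [1/2, 0]] = [[0, 4], [-5, 6], [-5, 4]].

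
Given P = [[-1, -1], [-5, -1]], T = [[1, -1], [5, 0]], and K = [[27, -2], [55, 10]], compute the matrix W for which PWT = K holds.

Left-multiply by P⁻¹ and right-multiply by T⁻¹: W = P⁻¹KT⁻¹.
det P = -4, so P⁻¹ = [[1/4, -1/4], [-5/4, 1/4]].
T has determinant 5; T⁻¹ = [[0, 1/5], [-1, 1/5]].
P⁻¹K = [[-7, -3], [-20, 5]].
W = (P⁻¹K)T⁻¹ = [[3, -2], [-5, -3]].

W = [[3, -2], [-5, -3]]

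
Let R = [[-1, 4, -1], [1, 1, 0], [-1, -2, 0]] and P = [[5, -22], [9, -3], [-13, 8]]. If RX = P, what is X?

X = [[5, 2], [4, -5], [6, 0]]

R is on the left of X, so left-multiply by R⁻¹: X = R⁻¹P.
R has determinant 1; R⁻¹ = [[0, 2, 1], [0, -1, -1], [-1, -6, -5]].
X = R⁻¹P = [[0, 2, 1], [0, -1, -1], [-1, -6, -5]] · [[5, -22], [9, -3], [-13, 8]] = [[5, 2], [4, -5], [6, 0]].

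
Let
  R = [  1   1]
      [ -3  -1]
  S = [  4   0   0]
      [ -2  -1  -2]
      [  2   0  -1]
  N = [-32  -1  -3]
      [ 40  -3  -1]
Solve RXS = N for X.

X = [[-3, -2, 2], [-5, 3, -1]]

Left-multiply by R⁻¹ and right-multiply by S⁻¹: X = R⁻¹NS⁻¹.
R has determinant 2; R⁻¹ = [[-1/2, -1/2], [3/2, 1/2]].
det S = 4, so S⁻¹ = [[1/4, 0, 0], [-3/2, -1, 2], [1/2, 0, -1]].
R⁻¹N = [[-4, 2, 2], [-28, -3, -5]].
X = (R⁻¹N)S⁻¹ = [[-3, -2, 2], [-5, 3, -1]].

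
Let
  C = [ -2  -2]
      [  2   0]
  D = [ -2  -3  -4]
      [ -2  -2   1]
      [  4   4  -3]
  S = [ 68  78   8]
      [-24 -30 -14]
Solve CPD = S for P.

P = [[3, -1, -2], [2, 5, -2]]

P = C⁻¹SD⁻¹ (apply C⁻¹ on the left and D⁻¹ on the right).
det C = 4, so C⁻¹ = [[0, 1/2], [-1/2, -1/2]].
det D = 2; the adjugate gives D⁻¹ = [[1, -25/2, -11/2], [-1, 11, 5], [0, -2, -1]].
C⁻¹S = [[-12, -15, -7], [-22, -24, 3]].
P = (C⁻¹S)D⁻¹ = [[3, -1, -2], [2, 5, -2]].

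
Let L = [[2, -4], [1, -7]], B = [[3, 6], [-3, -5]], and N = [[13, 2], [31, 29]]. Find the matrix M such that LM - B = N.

M = [[0, -4], [-4, -4]]

LM = N + B = [[16, 8], [28, 24]].
L is on the left of M, so left-multiply by L⁻¹: M = L⁻¹(N + B).
L has determinant -10; L⁻¹ = [[7/10, -2/5], [1/10, -1/5]].
M = L⁻¹(N + B) = [[0, -4], [-4, -4]].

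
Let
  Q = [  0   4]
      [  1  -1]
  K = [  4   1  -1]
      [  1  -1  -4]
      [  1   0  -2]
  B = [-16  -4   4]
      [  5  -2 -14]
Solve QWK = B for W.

W = [[-1, 2, 3], [-1, 0, 0]]

Isolating W: multiply by Q⁻¹ from the left and K⁻¹ from the right, so W = Q⁻¹BK⁻¹.
det Q = -4; the adjugate gives Q⁻¹ = [[1/4, 1], [1/4, 0]].
K has determinant 5; K⁻¹ = [[2/5, 2/5, -1], [-2/5, -7/5, 3], [1/5, 1/5, -1]].
Q⁻¹B = [[1, -3, -13], [-4, -1, 1]].
W = (Q⁻¹B)K⁻¹ = [[-1, 2, 3], [-1, 0, 0]].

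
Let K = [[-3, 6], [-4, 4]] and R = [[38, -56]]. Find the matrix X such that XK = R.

Since K sits to the right of X, X = RK⁻¹.
K has determinant 12; K⁻¹ = [[1/3, -1/2], [1/3, -1/4]].
X = RK⁻¹ = [[38, -56]] · [[1/3, -1/2], [1/3, -1/4]] = [[-6, -5]].

X = [[-6, -5]]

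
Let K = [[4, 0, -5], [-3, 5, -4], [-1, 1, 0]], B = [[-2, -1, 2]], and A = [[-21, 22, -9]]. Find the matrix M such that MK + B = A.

MK = A − B = [[-19, 23, -11]].
Since K sits to the right of M, M = (A − B)K⁻¹.
det K = 6; the adjugate gives K⁻¹ = [[2/3, -5/6, 25/6], [2/3, -5/6, 31/6], [1/3, -2/3, 10/3]].
M = (A − B)K⁻¹ = [[-1, 4, 3]].

M = [[-1, 4, 3]]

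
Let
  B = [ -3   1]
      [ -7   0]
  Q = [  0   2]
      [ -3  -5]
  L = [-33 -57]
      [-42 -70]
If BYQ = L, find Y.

Left-multiply by B⁻¹ and right-multiply by Q⁻¹: Y = B⁻¹LQ⁻¹.
det B = 7; the adjugate gives B⁻¹ = [[0, -1/7], [1, -3/7]].
det Q = 6; the adjugate gives Q⁻¹ = [[-5/6, -1/3], [1/2, 0]].
B⁻¹L = [[6, 10], [-15, -27]].
Y = (B⁻¹L)Q⁻¹ = [[0, -2], [-1, 5]].

Y = [[0, -2], [-1, 5]]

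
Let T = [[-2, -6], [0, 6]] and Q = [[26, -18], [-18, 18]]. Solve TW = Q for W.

Left-multiplying both sides by T⁻¹ gives W = T⁻¹Q.
T has determinant -12; T⁻¹ = [[-1/2, -1/2], [0, 1/6]].
W = T⁻¹Q = [[-1/2, -1/2], [0, 1/6]] · [[26, -18], [-18, 18]] = [[-4, 0], [-3, 3]].

W = [[-4, 0], [-3, 3]]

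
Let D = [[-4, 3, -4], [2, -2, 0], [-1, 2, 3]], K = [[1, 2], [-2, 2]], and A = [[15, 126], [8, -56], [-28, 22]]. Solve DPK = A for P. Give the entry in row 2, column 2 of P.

Left-multiply by D⁻¹ and right-multiply by K⁻¹: P = D⁻¹AK⁻¹.
D has determinant -2; D⁻¹ = [[3, 17/2, 4], [3, 8, 4], [-1, -5/2, -1]].
det K = 6; the adjugate gives K⁻¹ = [[1/3, -1/3], [1/3, 1/6]].
D⁻¹A = [[1, -10], [-3, 18], [-7, -8]].
P = (D⁻¹A)K⁻¹ = [[-3, -2], [5, 4], [-5, 1]].

4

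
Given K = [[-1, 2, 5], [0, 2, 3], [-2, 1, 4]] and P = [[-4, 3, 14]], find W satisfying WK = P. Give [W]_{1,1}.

6

K is on the right of W, so right-multiply by K⁻¹: W = PK⁻¹.
K has determinant 3; K⁻¹ = [[5/3, -1, -4/3], [-2, 2, 1], [4/3, -1, -2/3]].
W = PK⁻¹ = [[-4, 3, 14]] · [[5/3, -1, -4/3], [-2, 2, 1], [4/3, -1, -2/3]] = [[6, -4, -1]].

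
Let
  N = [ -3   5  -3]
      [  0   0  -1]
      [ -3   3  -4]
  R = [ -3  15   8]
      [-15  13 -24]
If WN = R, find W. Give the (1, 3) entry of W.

-5

Since N sits to the right of W, W = RN⁻¹.
det N = 6; the adjugate gives N⁻¹ = [[1/2, 11/6, -5/6], [1/2, 1/2, -1/2], [0, -1, 0]].
W = RN⁻¹ = [[-3, 15, 8], [-15, 13, -24]] · [[1/2, 11/6, -5/6], [1/2, 1/2, -1/2], [0, -1, 0]] = [[6, -6, -5], [-1, 3, 6]].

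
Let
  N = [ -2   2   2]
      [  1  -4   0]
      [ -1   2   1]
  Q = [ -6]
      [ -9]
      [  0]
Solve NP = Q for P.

Left-multiplying both sides by N⁻¹ gives P = N⁻¹Q.
det N = 2, so N⁻¹ = [[-2, 1, 4], [-1/2, 0, 1], [-1, 1, 3]].
P = N⁻¹Q = [[-2, 1, 4], [-1/2, 0, 1], [-1, 1, 3]] · [[-6], [-9], [0]] = [[3], [3], [-3]].

P = [[3], [3], [-3]]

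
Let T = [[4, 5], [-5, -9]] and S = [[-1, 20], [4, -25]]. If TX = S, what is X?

X = [[1, 5], [-1, 0]]

Left-multiplying both sides by T⁻¹ gives X = T⁻¹S.
det T = -11; the adjugate gives T⁻¹ = [[9/11, 5/11], [-5/11, -4/11]].
X = T⁻¹S = [[9/11, 5/11], [-5/11, -4/11]] · [[-1, 20], [4, -25]] = [[1, 5], [-1, 0]].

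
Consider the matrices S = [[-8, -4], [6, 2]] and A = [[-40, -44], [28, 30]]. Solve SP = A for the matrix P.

P = [[4, 4], [2, 3]]

Left-multiplying both sides by S⁻¹ gives P = S⁻¹A.
det S = 8, so S⁻¹ = [[1/4, 1/2], [-3/4, -1]].
P = S⁻¹A = [[1/4, 1/2], [-3/4, -1]] · [[-40, -44], [28, 30]] = [[4, 4], [2, 3]].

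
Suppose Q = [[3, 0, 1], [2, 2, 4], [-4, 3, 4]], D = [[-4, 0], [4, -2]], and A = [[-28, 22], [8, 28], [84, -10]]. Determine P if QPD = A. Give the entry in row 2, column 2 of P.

Isolating P: multiply by Q⁻¹ from the left and D⁻¹ from the right, so P = Q⁻¹AD⁻¹.
det Q = 2; the adjugate gives Q⁻¹ = [[-2, 3/2, -1], [-12, 8, -5], [7, -9/2, 3]].
det D = 8; the adjugate gives D⁻¹ = [[-1/4, 0], [-1/2, -1/2]].
Q⁻¹A = [[-16, 8], [-20, 10], [20, -2]].
P = (Q⁻¹A)D⁻¹ = [[0, -4], [0, -5], [-4, 1]].

-5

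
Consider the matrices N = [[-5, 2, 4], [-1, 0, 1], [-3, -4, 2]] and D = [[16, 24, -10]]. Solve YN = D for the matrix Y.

N is on the right of Y, so right-multiply by N⁻¹: Y = DN⁻¹.
det N = -6; the adjugate gives N⁻¹ = [[-2/3, 10/3, -1/3], [1/6, -1/3, -1/6], [-2/3, 13/3, -1/3]].
Y = DN⁻¹ = [[16, 24, -10]] · [[-2/3, 10/3, -1/3], [1/6, -1/3, -1/6], [-2/3, 13/3, -1/3]] = [[0, 2, -6]].

Y = [[0, 2, -6]]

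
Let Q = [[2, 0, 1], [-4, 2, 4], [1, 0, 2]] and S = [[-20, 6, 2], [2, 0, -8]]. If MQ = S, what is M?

Right-multiplying both sides by Q⁻¹ gives M = SQ⁻¹.
det Q = 6; the adjugate gives Q⁻¹ = [[2/3, 0, -1/3], [2, 1/2, -2], [-1/3, 0, 2/3]].
M = SQ⁻¹ = [[-20, 6, 2], [2, 0, -8]] · [[2/3, 0, -1/3], [2, 1/2, -2], [-1/3, 0, 2/3]] = [[-2, 3, -4], [4, 0, -6]].

M = [[-2, 3, -4], [4, 0, -6]]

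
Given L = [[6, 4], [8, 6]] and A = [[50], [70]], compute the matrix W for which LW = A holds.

W = [[5], [5]]

Left-multiplying both sides by L⁻¹ gives W = L⁻¹A.
det L = 4, so L⁻¹ = [[3/2, -1], [-2, 3/2]].
W = L⁻¹A = [[3/2, -1], [-2, 3/2]] · [[50], [70]] = [[5], [5]].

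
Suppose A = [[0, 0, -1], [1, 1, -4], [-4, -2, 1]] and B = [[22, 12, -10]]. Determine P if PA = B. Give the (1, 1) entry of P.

Right-multiplying both sides by A⁻¹ gives P = BA⁻¹.
det A = -2, so A⁻¹ = [[7/2, -1, -1/2], [-15/2, 2, 1/2], [-1, 0, 0]].
P = BA⁻¹ = [[22, 12, -10]] · [[7/2, -1, -1/2], [-15/2, 2, 1/2], [-1, 0, 0]] = [[-3, 2, -5]].

-3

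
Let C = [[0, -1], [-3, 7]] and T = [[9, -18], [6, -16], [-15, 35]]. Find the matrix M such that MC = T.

Since C sits to the right of M, M = TC⁻¹.
det C = -3, so C⁻¹ = [[-7/3, -1/3], [-1, 0]].
M = TC⁻¹ = [[9, -18], [6, -16], [-15, 35]] · [[-7/3, -1/3], [-1, 0]] = [[-3, -3], [2, -2], [0, 5]].

M = [[-3, -3], [2, -2], [0, 5]]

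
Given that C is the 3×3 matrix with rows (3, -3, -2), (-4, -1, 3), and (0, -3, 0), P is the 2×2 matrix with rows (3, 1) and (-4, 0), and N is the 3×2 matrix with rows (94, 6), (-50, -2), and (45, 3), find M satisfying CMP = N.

Left-multiply by C⁻¹ and right-multiply by P⁻¹: M = C⁻¹NP⁻¹.
det C = 3; the adjugate gives C⁻¹ = [[3, 2, -11/3], [0, 0, -1/3], [4, 3, -5]].
det P = 4, so P⁻¹ = [[0, -1/4], [1, 3/4]].
C⁻¹N = [[17, 3], [-15, -1], [1, 3]].
M = (C⁻¹N)P⁻¹ = [[3, -2], [-1, 3], [3, 2]].

M = [[3, -2], [-1, 3], [3, 2]]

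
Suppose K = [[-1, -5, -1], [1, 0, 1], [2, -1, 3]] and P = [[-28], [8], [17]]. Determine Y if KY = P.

Y = [[3], [4], [5]]

Since K multiplies Y on the left, Y = K⁻¹P.
K has determinant 5; K⁻¹ = [[1/5, 16/5, -1], [-1/5, -1/5, 0], [-1/5, -11/5, 1]].
Y = K⁻¹P = [[1/5, 16/5, -1], [-1/5, -1/5, 0], [-1/5, -11/5, 1]] · [[-28], [8], [17]] = [[3], [4], [5]].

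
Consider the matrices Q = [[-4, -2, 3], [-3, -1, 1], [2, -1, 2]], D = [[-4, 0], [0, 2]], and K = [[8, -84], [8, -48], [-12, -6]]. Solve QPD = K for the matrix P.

P = [[1, 5], [-1, 5], [0, -4]]

Left-multiply by Q⁻¹ and right-multiply by D⁻¹: P = Q⁻¹KD⁻¹.
Q has determinant 3; Q⁻¹ = [[-1/3, 1/3, 1/3], [8/3, -14/3, -5/3], [5/3, -8/3, -2/3]].
D has determinant -8; D⁻¹ = [[-1/4, 0], [0, 1/2]].
Q⁻¹K = [[-4, 10], [4, 10], [0, -8]].
P = (Q⁻¹K)D⁻¹ = [[1, 5], [-1, 5], [0, -4]].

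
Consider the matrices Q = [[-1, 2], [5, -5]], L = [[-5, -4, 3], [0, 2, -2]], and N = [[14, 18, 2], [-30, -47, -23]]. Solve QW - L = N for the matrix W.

W = [[-3, -4, -5], [3, 5, 0]]

QW = N + L = [[9, 14, 5], [-30, -45, -25]].
Q is on the left of W, so left-multiply by Q⁻¹: W = Q⁻¹(N + L).
det Q = -5; the adjugate gives Q⁻¹ = [[1, 2/5], [1, 1/5]].
W = Q⁻¹(N + L) = [[-3, -4, -5], [3, 5, 0]].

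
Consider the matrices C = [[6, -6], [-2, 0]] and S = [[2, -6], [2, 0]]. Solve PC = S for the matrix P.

Since C sits to the right of P, P = SC⁻¹.
det C = -12; the adjugate gives C⁻¹ = [[0, -1/2], [-1/6, -1/2]].
P = SC⁻¹ = [[2, -6], [2, 0]] · [[0, -1/2], [-1/6, -1/2]] = [[1, 2], [0, -1]].

P = [[1, 2], [0, -1]]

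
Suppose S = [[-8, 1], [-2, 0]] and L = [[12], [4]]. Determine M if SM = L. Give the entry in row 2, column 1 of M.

Left-multiplying both sides by S⁻¹ gives M = S⁻¹L.
det S = 2; the adjugate gives S⁻¹ = [[0, -1/2], [1, -4]].
M = S⁻¹L = [[0, -1/2], [1, -4]] · [[12], [4]] = [[-2], [-4]].

-4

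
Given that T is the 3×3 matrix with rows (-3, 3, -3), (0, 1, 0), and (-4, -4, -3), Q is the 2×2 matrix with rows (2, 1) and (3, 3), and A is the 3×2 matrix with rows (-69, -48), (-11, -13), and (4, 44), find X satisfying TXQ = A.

Isolating X: multiply by T⁻¹ from the left and Q⁻¹ from the right, so X = T⁻¹AQ⁻¹.
det T = -3, so T⁻¹ = [[1, -7, -1], [0, 1, 0], [-4/3, 8, 1]].
det Q = 3, so Q⁻¹ = [[1, -1/3], [-1, 2/3]].
T⁻¹A = [[4, -1], [-11, -13], [8, 4]].
X = (T⁻¹A)Q⁻¹ = [[5, -2], [2, -5], [4, 0]].

X = [[5, -2], [2, -5], [4, 0]]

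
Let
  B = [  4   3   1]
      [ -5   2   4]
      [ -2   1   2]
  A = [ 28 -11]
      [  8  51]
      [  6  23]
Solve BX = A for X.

X = [[4, -5], [2, 1], [6, 6]]

Left-multiplying both sides by B⁻¹ gives X = B⁻¹A.
det B = 5; the adjugate gives B⁻¹ = [[0, -1, 2], [2/5, 2, -21/5], [-1/5, -2, 23/5]].
X = B⁻¹A = [[0, -1, 2], [2/5, 2, -21/5], [-1/5, -2, 23/5]] · [[28, -11], [8, 51], [6, 23]] = [[4, -5], [2, 1], [6, 6]].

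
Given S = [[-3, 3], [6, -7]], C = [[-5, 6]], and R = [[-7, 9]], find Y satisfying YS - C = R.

YS = R + C = [[-12, 15]].
S is on the right of Y, so right-multiply by S⁻¹: Y = (R + C)S⁻¹.
det S = 3, so S⁻¹ = [[-7/3, -1], [-2, -1]].
Y = (R + C)S⁻¹ = [[-2, -3]].

Y = [[-2, -3]]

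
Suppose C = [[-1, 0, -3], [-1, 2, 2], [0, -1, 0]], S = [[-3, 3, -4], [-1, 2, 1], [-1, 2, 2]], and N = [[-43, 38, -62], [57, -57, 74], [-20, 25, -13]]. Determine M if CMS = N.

M = [[-1, 0, -4], [-5, -3, -2], [-5, 4, -1]]

Isolating M: multiply by C⁻¹ from the left and S⁻¹ from the right, so M = C⁻¹NS⁻¹.
det C = -5, so C⁻¹ = [[-2/5, -3/5, -6/5], [0, 0, -1], [-1/5, 1/5, 2/5]].
det S = -3; the adjugate gives S⁻¹ = [[-2/3, 14/3, -11/3], [-1/3, 10/3, -7/3], [0, -1, 1]].
C⁻¹N = [[7, -11, -4], [20, -25, 13], [12, -9, 22]].
M = (C⁻¹N)S⁻¹ = [[-1, 0, -4], [-5, -3, -2], [-5, 4, -1]].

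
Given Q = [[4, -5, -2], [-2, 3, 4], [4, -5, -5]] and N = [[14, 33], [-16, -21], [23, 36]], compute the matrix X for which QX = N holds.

Left-multiplying both sides by Q⁻¹ gives X = Q⁻¹N.
det Q = -6; the adjugate gives Q⁻¹ = [[-5/6, 5/2, 7/3], [-1, 2, 2], [1/3, 0, -1/3]].
X = Q⁻¹N = [[-5/6, 5/2, 7/3], [-1, 2, 2], [1/3, 0, -1/3]] · [[14, 33], [-16, -21], [23, 36]] = [[2, 4], [0, -3], [-3, -1]].

X = [[2, 4], [0, -3], [-3, -1]]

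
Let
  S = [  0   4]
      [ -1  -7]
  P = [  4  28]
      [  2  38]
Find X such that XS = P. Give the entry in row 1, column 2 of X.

Right-multiplying both sides by S⁻¹ gives X = PS⁻¹.
det S = 4; the adjugate gives S⁻¹ = [[-7/4, -1], [1/4, 0]].
X = PS⁻¹ = [[4, 28], [2, 38]] · [[-7/4, -1], [1/4, 0]] = [[0, -4], [6, -2]].

-4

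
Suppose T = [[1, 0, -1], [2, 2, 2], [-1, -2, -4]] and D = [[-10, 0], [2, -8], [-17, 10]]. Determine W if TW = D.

Left-multiplying both sides by T⁻¹ gives W = T⁻¹D.
T has determinant -2; T⁻¹ = [[2, -1, -1], [-3, 5/2, 2], [1, -1, -1]].
W = T⁻¹D = [[2, -1, -1], [-3, 5/2, 2], [1, -1, -1]] · [[-10, 0], [2, -8], [-17, 10]] = [[-5, -2], [1, 0], [5, -2]].

W = [[-5, -2], [1, 0], [5, -2]]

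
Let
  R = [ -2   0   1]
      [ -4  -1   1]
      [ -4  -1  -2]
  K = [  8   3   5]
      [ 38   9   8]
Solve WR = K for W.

W = [[2, -1, -2], [-1, -3, -6]]

Right-multiplying both sides by R⁻¹ gives W = KR⁻¹.
det R = -6; the adjugate gives R⁻¹ = [[-1/2, 1/6, -1/6], [2, -4/3, 1/3], [0, 1/3, -1/3]].
W = KR⁻¹ = [[8, 3, 5], [38, 9, 8]] · [[-1/2, 1/6, -1/6], [2, -4/3, 1/3], [0, 1/3, -1/3]] = [[2, -1, -2], [-1, -3, -6]].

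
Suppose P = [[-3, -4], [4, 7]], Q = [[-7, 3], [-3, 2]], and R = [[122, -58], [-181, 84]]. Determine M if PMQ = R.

M = [[2, 4], [2, -1]]

Left-multiply by P⁻¹ and right-multiply by Q⁻¹: M = P⁻¹RQ⁻¹.
P has determinant -5; P⁻¹ = [[-7/5, -4/5], [4/5, 3/5]].
Q has determinant -5; Q⁻¹ = [[-2/5, 3/5], [-3/5, 7/5]].
P⁻¹R = [[-26, 14], [-11, 4]].
M = (P⁻¹R)Q⁻¹ = [[2, 4], [2, -1]].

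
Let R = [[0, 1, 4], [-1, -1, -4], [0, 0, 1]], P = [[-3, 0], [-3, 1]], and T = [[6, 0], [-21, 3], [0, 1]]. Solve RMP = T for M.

M = [[-2, -3], [2, -4], [-1, 1]]

Left-multiply by R⁻¹ and right-multiply by P⁻¹: M = R⁻¹TP⁻¹.
det R = 1, so R⁻¹ = [[-1, -1, 0], [1, 0, -4], [0, 0, 1]].
P has determinant -3; P⁻¹ = [[-1/3, 0], [-1, 1]].
R⁻¹T = [[15, -3], [6, -4], [0, 1]].
M = (R⁻¹T)P⁻¹ = [[-2, -3], [2, -4], [-1, 1]].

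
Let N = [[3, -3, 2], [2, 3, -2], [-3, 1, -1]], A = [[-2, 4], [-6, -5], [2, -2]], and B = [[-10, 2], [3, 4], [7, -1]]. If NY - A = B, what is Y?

NY = B + A = [[-12, 6], [-3, -1], [9, -3]].
N is on the left of Y, so left-multiply by N⁻¹: Y = N⁻¹(B + A).
det N = -5; the adjugate gives N⁻¹ = [[1/5, 1/5, 0], [-8/5, -3/5, -2], [-11/5, -6/5, -3]].
Y = N⁻¹(B + A) = [[-3, 1], [3, -3], [3, -3]].

Y = [[-3, 1], [3, -3], [3, -3]]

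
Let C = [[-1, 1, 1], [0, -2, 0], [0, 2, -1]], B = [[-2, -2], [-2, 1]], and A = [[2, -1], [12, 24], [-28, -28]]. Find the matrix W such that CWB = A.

Isolating W: multiply by C⁻¹ from the left and B⁻¹ from the right, so W = C⁻¹AB⁻¹.
C has determinant -2; C⁻¹ = [[-1, -3/2, -1], [0, -1/2, 0], [0, -1, -1]].
det B = -6, so B⁻¹ = [[-1/6, -1/3], [-1/3, 1/3]].
C⁻¹A = [[8, -7], [-6, -12], [16, 4]].
W = (C⁻¹A)B⁻¹ = [[1, -5], [5, -2], [-4, -4]].

W = [[1, -5], [5, -2], [-4, -4]]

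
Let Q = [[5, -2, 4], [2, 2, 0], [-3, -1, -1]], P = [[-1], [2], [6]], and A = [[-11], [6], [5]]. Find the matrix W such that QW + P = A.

QW = A − P = [[-10], [4], [-1]].
Q is on the left of W, so left-multiply by Q⁻¹: W = Q⁻¹(A − P).
Q has determinant 2; Q⁻¹ = [[-1, -3, -4], [1, 7/2, 4], [2, 11/2, 7]].
W = Q⁻¹(A − P) = [[2], [0], [-5]].

W = [[2], [0], [-5]]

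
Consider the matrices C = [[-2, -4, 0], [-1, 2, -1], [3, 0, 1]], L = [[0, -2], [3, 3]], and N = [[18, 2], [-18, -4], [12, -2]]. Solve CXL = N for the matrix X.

Isolating X: multiply by C⁻¹ from the left and L⁻¹ from the right, so X = C⁻¹NL⁻¹.
det C = 4, so C⁻¹ = [[1/2, 1, 1], [-1/2, -1/2, -1/2], [-3/2, -3, -2]].
det L = 6; the adjugate gives L⁻¹ = [[1/2, 1/3], [-1/2, 0]].
C⁻¹N = [[3, -5], [-6, 2], [3, 13]].
X = (C⁻¹N)L⁻¹ = [[4, 1], [-4, -2], [-5, 1]].

X = [[4, 1], [-4, -2], [-5, 1]]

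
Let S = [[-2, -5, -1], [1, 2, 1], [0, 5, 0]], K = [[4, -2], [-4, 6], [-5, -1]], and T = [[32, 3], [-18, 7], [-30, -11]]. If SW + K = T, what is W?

SW = T − K = [[28, 5], [-14, 1], [-25, -10]].
S is on the left of W, so left-multiply by S⁻¹: W = S⁻¹(T − K).
det S = 5, so S⁻¹ = [[-1, -1, -3/5], [0, 0, 1/5], [1, 2, 1/5]].
W = S⁻¹(T − K) = [[1, 0], [-5, -2], [-5, 5]].

W = [[1, 0], [-5, -2], [-5, 5]]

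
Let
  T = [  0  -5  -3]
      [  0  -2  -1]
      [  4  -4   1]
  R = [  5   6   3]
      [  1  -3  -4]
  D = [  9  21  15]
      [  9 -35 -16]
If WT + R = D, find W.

WT = D − R = [[4, 15, 12], [8, -32, -12]].
T is on the right of W, so right-multiply by T⁻¹: W = (D − R)T⁻¹.
det T = -4; the adjugate gives T⁻¹ = [[3/2, -17/4, 1/4], [1, -3, 0], [-2, 5, 0]].
W = (D − R)T⁻¹ = [[-3, -2, 1], [4, 2, 2]].

W = [[-3, -2, 1], [4, 2, 2]]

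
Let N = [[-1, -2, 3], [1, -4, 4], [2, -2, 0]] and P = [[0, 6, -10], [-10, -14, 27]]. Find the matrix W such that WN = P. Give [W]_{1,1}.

N is on the right of W, so right-multiply by N⁻¹: W = PN⁻¹.
N has determinant -6; N⁻¹ = [[-4/3, 1, -2/3], [-4/3, 1, -7/6], [-1, 1, -1]].
W = PN⁻¹ = [[0, 6, -10], [-10, -14, 27]] · [[-4/3, 1, -2/3], [-4/3, 1, -7/6], [-1, 1, -1]] = [[2, -4, 3], [5, 3, -4]].

2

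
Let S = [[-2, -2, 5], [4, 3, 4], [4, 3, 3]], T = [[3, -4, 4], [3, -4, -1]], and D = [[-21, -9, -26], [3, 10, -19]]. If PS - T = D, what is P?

PS = D + T = [[-18, -13, -22], [6, 6, -20]].
S is on the right of P, so right-multiply by S⁻¹: P = (D + T)S⁻¹.
S has determinant -2; S⁻¹ = [[3/2, -21/2, 23/2], [-2, 13, -14], [0, 1, -1]].
P = (D + T)S⁻¹ = [[-1, -2, -3], [-3, -5, 5]].

P = [[-1, -2, -3], [-3, -5, 5]]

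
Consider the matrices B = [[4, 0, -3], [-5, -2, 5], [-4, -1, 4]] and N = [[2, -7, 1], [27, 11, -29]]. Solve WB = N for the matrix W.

W = [[3, 6, -5], [-2, -3, -5]]

Since B sits to the right of W, W = NB⁻¹.
B has determinant -3; B⁻¹ = [[1, -1, 2], [0, -4/3, 5/3], [1, -4/3, 8/3]].
W = NB⁻¹ = [[2, -7, 1], [27, 11, -29]] · [[1, -1, 2], [0, -4/3, 5/3], [1, -4/3, 8/3]] = [[3, 6, -5], [-2, -3, -5]].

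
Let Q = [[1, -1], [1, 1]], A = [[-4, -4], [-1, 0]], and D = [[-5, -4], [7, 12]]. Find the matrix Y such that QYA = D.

Isolating Y: multiply by Q⁻¹ from the left and A⁻¹ from the right, so Y = Q⁻¹DA⁻¹.
Q has determinant 2; Q⁻¹ = [[1/2, 1/2], [-1/2, 1/2]].
A has determinant -4; A⁻¹ = [[0, -1], [-1/4, 1]].
Q⁻¹D = [[1, 4], [6, 8]].
Y = (Q⁻¹D)A⁻¹ = [[-1, 3], [-2, 2]].

Y = [[-1, 3], [-2, 2]]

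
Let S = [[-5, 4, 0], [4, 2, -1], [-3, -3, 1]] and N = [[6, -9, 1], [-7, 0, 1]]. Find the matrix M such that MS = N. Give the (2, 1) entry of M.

1

Right-multiplying both sides by S⁻¹ gives M = NS⁻¹.
S has determinant 1; S⁻¹ = [[-1, -4, -4], [-1, -5, -5], [-6, -27, -26]].
M = NS⁻¹ = [[6, -9, 1], [-7, 0, 1]] · [[-1, -4, -4], [-1, -5, -5], [-6, -27, -26]] = [[-3, -6, -5], [1, 1, 2]].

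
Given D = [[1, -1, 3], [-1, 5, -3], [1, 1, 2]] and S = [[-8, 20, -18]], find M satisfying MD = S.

Since D sits to the right of M, M = SD⁻¹.
det D = -4; the adjugate gives D⁻¹ = [[-13/4, -5/4, 3], [1/4, 1/4, 0], [3/2, 1/2, -1]].
M = SD⁻¹ = [[-8, 20, -18]] · [[-13/4, -5/4, 3], [1/4, 1/4, 0], [3/2, 1/2, -1]] = [[4, 6, -6]].

M = [[4, 6, -6]]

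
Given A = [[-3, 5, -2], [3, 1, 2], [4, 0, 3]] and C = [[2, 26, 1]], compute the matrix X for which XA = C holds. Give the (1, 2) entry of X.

6

Since A sits to the right of X, X = CA⁻¹.
det A = -6, so A⁻¹ = [[-1/2, 5/2, -2], [1/6, 1/6, 0], [2/3, -10/3, 3]].
X = CA⁻¹ = [[2, 26, 1]] · [[-1/2, 5/2, -2], [1/6, 1/6, 0], [2/3, -10/3, 3]] = [[4, 6, -1]].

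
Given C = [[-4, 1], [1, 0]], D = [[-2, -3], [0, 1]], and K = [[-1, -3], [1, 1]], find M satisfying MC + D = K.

M = [[0, 1], [0, 1]]

MC = K − D = [[1, 0], [1, 0]].
Right-multiplying both sides by C⁻¹ gives M = (K − D)C⁻¹.
C has determinant -1; C⁻¹ = [[0, 1], [1, 4]].
M = (K − D)C⁻¹ = [[0, 1], [0, 1]].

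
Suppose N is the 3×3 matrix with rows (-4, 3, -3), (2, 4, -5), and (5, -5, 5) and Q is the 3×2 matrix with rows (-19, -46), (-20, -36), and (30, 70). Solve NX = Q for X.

X = [[1, 4], [-3, -6], [2, 4]]

N is on the left of X, so left-multiply by N⁻¹: X = N⁻¹Q.
N has determinant 5; N⁻¹ = [[-1, 0, -3/5], [-7, -1, -26/5], [-6, -1, -22/5]].
X = N⁻¹Q = [[-1, 0, -3/5], [-7, -1, -26/5], [-6, -1, -22/5]] · [[-19, -46], [-20, -36], [30, 70]] = [[1, 4], [-3, -6], [2, 4]].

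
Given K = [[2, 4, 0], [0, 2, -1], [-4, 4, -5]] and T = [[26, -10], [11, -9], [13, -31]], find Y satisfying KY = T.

K is on the left of Y, so left-multiply by K⁻¹: Y = K⁻¹T.
K has determinant 4; K⁻¹ = [[-3/2, 5, -1], [1, -5/2, 1/2], [2, -6, 1]].
Y = K⁻¹T = [[-3/2, 5, -1], [1, -5/2, 1/2], [2, -6, 1]] · [[26, -10], [11, -9], [13, -31]] = [[3, 1], [5, -3], [-1, 3]].

Y = [[3, 1], [5, -3], [-1, 3]]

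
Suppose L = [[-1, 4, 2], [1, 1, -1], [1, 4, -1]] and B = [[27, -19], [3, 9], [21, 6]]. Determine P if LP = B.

P = [[-3, 5], [6, -1], [0, -5]]

L is on the left of P, so left-multiply by L⁻¹: P = L⁻¹B.
L has determinant 3; L⁻¹ = [[1, 4, -2], [0, -1/3, 1/3], [1, 8/3, -5/3]].
P = L⁻¹B = [[1, 4, -2], [0, -1/3, 1/3], [1, 8/3, -5/3]] · [[27, -19], [3, 9], [21, 6]] = [[-3, 5], [6, -1], [0, -5]].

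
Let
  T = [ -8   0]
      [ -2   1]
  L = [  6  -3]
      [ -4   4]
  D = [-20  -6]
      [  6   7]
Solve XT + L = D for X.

X = [[4, -3], [-2, 3]]

XT = D − L = [[-26, -3], [10, 3]].
Right-multiplying both sides by T⁻¹ gives X = (D − L)T⁻¹.
det T = -8, so T⁻¹ = [[-1/8, 0], [-1/4, 1]].
X = (D − L)T⁻¹ = [[4, -3], [-2, 3]].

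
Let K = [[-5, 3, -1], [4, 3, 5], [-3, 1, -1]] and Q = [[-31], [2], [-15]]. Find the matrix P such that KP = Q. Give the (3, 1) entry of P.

K is on the left of P, so left-multiply by K⁻¹: P = K⁻¹Q.
K has determinant -6; K⁻¹ = [[4/3, -1/3, -3], [11/6, -1/3, -7/2], [-13/6, 2/3, 9/2]].
P = K⁻¹Q = [[4/3, -1/3, -3], [11/6, -1/3, -7/2], [-13/6, 2/3, 9/2]] · [[-31], [2], [-15]] = [[3], [-5], [1]].

1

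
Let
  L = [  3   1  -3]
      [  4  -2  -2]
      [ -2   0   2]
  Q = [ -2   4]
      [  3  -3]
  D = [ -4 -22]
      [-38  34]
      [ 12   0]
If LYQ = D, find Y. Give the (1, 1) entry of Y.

Isolating Y: multiply by L⁻¹ from the left and Q⁻¹ from the right, so Y = L⁻¹DQ⁻¹.
det L = -4, so L⁻¹ = [[1, 1/2, 2], [1, 0, 3/2], [1, 1/2, 5/2]].
det Q = -6, so Q⁻¹ = [[1/2, 2/3], [1/2, 1/3]].
L⁻¹D = [[1, -5], [14, -22], [7, -5]].
Y = (L⁻¹D)Q⁻¹ = [[-2, -1], [-4, 2], [1, 3]].

-2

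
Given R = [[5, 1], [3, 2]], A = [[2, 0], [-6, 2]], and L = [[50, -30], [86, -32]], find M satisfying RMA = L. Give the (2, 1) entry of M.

Isolating M: multiply by R⁻¹ from the left and A⁻¹ from the right, so M = R⁻¹LA⁻¹.
R has determinant 7; R⁻¹ = [[2/7, -1/7], [-3/7, 5/7]].
A has determinant 4; A⁻¹ = [[1/2, 0], [3/2, 1/2]].
R⁻¹L = [[2, -4], [40, -10]].
M = (R⁻¹L)A⁻¹ = [[-5, -2], [5, -5]].

5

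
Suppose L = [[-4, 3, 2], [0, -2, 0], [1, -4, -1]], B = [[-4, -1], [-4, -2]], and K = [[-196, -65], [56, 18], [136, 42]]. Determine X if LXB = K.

Left-multiply by L⁻¹ and right-multiply by B⁻¹: X = L⁻¹KB⁻¹.
L has determinant -4; L⁻¹ = [[-1/2, 5/4, -1], [0, -1/2, 0], [-1/2, 13/4, -2]].
det B = 4; the adjugate gives B⁻¹ = [[-1/2, 1/4], [1, -1]].
L⁻¹K = [[32, 13], [-28, -9], [8, 7]].
X = (L⁻¹K)B⁻¹ = [[-3, -5], [5, 2], [3, -5]].

X = [[-3, -5], [5, 2], [3, -5]]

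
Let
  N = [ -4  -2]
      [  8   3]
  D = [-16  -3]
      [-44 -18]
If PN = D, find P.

Right-multiplying both sides by N⁻¹ gives P = DN⁻¹.
det N = 4, so N⁻¹ = [[3/4, 1/2], [-2, -1]].
P = DN⁻¹ = [[-16, -3], [-44, -18]] · [[3/4, 1/2], [-2, -1]] = [[-6, -5], [3, -4]].

P = [[-6, -5], [3, -4]]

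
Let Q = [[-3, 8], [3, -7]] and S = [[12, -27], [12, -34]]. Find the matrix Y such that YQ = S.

Y = [[1, 5], [-6, -2]]

Q is on the right of Y, so right-multiply by Q⁻¹: Y = SQ⁻¹.
det Q = -3, so Q⁻¹ = [[7/3, 8/3], [1, 1]].
Y = SQ⁻¹ = [[12, -27], [12, -34]] · [[7/3, 8/3], [1, 1]] = [[1, 5], [-6, -2]].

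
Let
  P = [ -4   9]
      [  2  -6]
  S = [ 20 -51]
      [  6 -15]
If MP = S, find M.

M = [[-3, 4], [-1, 1]]

P is on the right of M, so right-multiply by P⁻¹: M = SP⁻¹.
det P = 6; the adjugate gives P⁻¹ = [[-1, -3/2], [-1/3, -2/3]].
M = SP⁻¹ = [[20, -51], [6, -15]] · [[-1, -3/2], [-1/3, -2/3]] = [[-3, 4], [-1, 1]].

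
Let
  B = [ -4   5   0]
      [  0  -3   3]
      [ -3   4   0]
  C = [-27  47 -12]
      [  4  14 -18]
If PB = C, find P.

P = [[3, -4, 5], [-4, -6, 4]]

B is on the right of P, so right-multiply by B⁻¹: P = CB⁻¹.
det B = 3; the adjugate gives B⁻¹ = [[-4, 0, 5], [-3, 0, 4], [-3, 1/3, 4]].
P = CB⁻¹ = [[-27, 47, -12], [4, 14, -18]] · [[-4, 0, 5], [-3, 0, 4], [-3, 1/3, 4]] = [[3, -4, 5], [-4, -6, 4]].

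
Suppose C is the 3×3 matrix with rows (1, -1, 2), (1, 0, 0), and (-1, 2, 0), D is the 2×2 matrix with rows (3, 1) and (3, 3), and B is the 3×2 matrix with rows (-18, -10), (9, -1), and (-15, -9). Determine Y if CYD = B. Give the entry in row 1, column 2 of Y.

-2

Isolating Y: multiply by C⁻¹ from the left and D⁻¹ from the right, so Y = C⁻¹BD⁻¹.
det C = 4; the adjugate gives C⁻¹ = [[0, 1, 0], [0, 1/2, 1/2], [1/2, -1/4, 1/4]].
det D = 6; the adjugate gives D⁻¹ = [[1/2, -1/6], [-1/2, 1/2]].
C⁻¹B = [[9, -1], [-3, -5], [-15, -7]].
Y = (C⁻¹B)D⁻¹ = [[5, -2], [1, -2], [-4, -1]].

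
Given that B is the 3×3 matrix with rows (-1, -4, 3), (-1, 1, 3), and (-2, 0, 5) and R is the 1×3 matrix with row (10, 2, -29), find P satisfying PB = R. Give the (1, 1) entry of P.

-2

Right-multiplying both sides by B⁻¹ gives P = RB⁻¹.
det B = 5; the adjugate gives B⁻¹ = [[1, 4, -3], [-1/5, 1/5, 0], [2/5, 8/5, -1]].
P = RB⁻¹ = [[10, 2, -29]] · [[1, 4, -3], [-1/5, 1/5, 0], [2/5, 8/5, -1]] = [[-2, -6, -1]].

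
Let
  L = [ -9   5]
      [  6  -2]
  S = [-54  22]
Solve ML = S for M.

M = [[2, -6]]

L is on the right of M, so right-multiply by L⁻¹: M = SL⁻¹.
det L = -12; the adjugate gives L⁻¹ = [[1/6, 5/12], [1/2, 3/4]].
M = SL⁻¹ = [[-54, 22]] · [[1/6, 5/12], [1/2, 3/4]] = [[2, -6]].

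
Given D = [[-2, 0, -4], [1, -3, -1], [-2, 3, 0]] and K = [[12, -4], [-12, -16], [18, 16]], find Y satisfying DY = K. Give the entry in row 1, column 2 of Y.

Left-multiplying both sides by D⁻¹ gives Y = D⁻¹K.
D has determinant 6; D⁻¹ = [[1/2, -2, -2], [1/3, -4/3, -1], [-1/2, 1, 1]].
Y = D⁻¹K = [[1/2, -2, -2], [1/3, -4/3, -1], [-1/2, 1, 1]] · [[12, -4], [-12, -16], [18, 16]] = [[-6, -2], [2, 4], [0, 2]].

-2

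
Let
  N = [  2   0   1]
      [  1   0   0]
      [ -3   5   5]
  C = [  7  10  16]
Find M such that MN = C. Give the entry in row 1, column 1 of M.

6

N is on the right of M, so right-multiply by N⁻¹: M = CN⁻¹.
det N = 5, so N⁻¹ = [[0, 1, 0], [-1, 13/5, 1/5], [1, -2, 0]].
M = CN⁻¹ = [[7, 10, 16]] · [[0, 1, 0], [-1, 13/5, 1/5], [1, -2, 0]] = [[6, 1, 2]].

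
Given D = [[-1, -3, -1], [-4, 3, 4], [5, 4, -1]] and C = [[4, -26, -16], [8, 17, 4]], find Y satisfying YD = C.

Since D sits to the right of Y, Y = CD⁻¹.
det D = 2; the adjugate gives D⁻¹ = [[-19/2, -7/2, -9/2], [8, 3, 4], [-31/2, -11/2, -15/2]].
Y = CD⁻¹ = [[4, -26, -16], [8, 17, 4]] · [[-19/2, -7/2, -9/2], [8, 3, 4], [-31/2, -11/2, -15/2]] = [[2, -4, -2], [-2, 1, 2]].

Y = [[2, -4, -2], [-2, 1, 2]]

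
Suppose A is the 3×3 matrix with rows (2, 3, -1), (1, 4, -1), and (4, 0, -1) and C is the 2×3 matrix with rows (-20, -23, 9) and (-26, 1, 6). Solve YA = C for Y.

Since A sits to the right of Y, Y = CA⁻¹.
A has determinant -1; A⁻¹ = [[4, -3, -1], [3, -2, -1], [16, -12, -5]].
Y = CA⁻¹ = [[-20, -23, 9], [-26, 1, 6]] · [[4, -3, -1], [3, -2, -1], [16, -12, -5]] = [[-5, -2, -2], [-5, 4, -5]].

Y = [[-5, -2, -2], [-5, 4, -5]]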